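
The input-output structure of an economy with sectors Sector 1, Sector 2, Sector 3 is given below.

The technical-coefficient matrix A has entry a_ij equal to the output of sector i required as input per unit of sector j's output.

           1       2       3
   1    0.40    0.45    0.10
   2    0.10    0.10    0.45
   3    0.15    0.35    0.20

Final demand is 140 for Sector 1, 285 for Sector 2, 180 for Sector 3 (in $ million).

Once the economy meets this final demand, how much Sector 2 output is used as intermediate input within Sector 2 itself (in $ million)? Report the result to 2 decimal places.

I − A =
  [   0.60    -0.45    -0.10]
  [  -0.10     0.90    -0.45]
  [  -0.15    -0.35     0.80]
Cofactors of I−A, C_ij = (−1)^(i+j)·(minor ij) (rows/columns in the sector order above):
  C_11 = (0.90)(0.80) − (-0.45)(-0.35) = 0.5625
  C_12 = −[(-0.10)(0.80) − (-0.45)(-0.15)] = 0.1475
  C_13 = (-0.10)(-0.35) − (0.90)(-0.15) = 0.1700
  C_21 = −[(-0.45)(0.80) − (-0.10)(-0.35)] = 0.3950
  C_22 = (0.60)(0.80) − (-0.10)(-0.15) = 0.4650
  C_23 = −[(0.60)(-0.35) − (-0.45)(-0.15)] = 0.2775
  C_31 = (-0.45)(-0.45) − (-0.10)(0.90) = 0.2925
  C_32 = −[(0.60)(-0.45) − (-0.10)(-0.10)] = 0.2800
  C_33 = (0.60)(0.90) − (-0.45)(-0.10) = 0.4950
det(I−A) = Σ_j (I−A)_1j·C_1j = (0.60)(0.5625) + (-0.45)(0.1475) + (-0.10)(0.1700) = 0.254125
adj(I−A) = Cᵀ =
  [ 0.5625   0.3950   0.2925]
  [ 0.1475   0.4650   0.2800]
  [ 0.1700   0.2775   0.4950]
(I − A)⁻¹ = adj(I−A) / det(I−A) ≈
  [   2.2135     1.5544     1.1510]
  [   0.5804     1.8298     1.1018]
  [   0.6690     1.0920     1.9479]
First solve x = (I − A)⁻¹ d = adj(I−A)·d / det(I−A); in particular x_2 = (0.1475·140 + 0.4650·285 + 0.2800·180) / 0.254125 = 203.575 / 0.254125 ≈ 801.0821.
Intermediate flow from 2 to 2: z_22 = a_22 · x_2 = 0.10 × 203.575 / 0.254125 = 20.3575 / 0.254125 ≈ 80.11.

z_22 = 80.11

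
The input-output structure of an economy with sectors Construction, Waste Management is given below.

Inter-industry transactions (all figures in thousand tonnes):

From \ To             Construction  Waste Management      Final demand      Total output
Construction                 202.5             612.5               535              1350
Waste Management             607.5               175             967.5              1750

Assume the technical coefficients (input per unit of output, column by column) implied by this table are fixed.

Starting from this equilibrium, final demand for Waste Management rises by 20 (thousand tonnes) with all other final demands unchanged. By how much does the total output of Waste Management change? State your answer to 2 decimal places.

Technical coefficients a_ij = z_ij / X_j:
  a_11 = 202.5/1350 = 0.15, a_21 = 607.5/1350 = 0.45
  a_12 = 612.5/1750 = 0.35, a_22 = 175/1750 = 0.10
I − A =
  [   0.85    -0.35]
  [  -0.45     0.90]
det(I−A) = (0.85)(0.90) − (-0.35)(-0.45) = 0.6075
adj(I−A) = [[0.90, 0.35], [0.45, 0.85]]
(I − A)⁻¹ = adj(I−A) / det(I−A) ≈
  [   1.4815     0.5761]
  [   0.7407     1.3992]
Δx = (I − A)⁻¹ Δd with Δd having +20 in the Waste Management component and 0 elsewhere.
So Δx_2 = L_22 · (+20), where L_22 = adj(I−A)_22 / det(I−A) = 0.85 / 0.6075.
Δx_2 = 0.85 × (+20) / 0.6075 = 17.00 / 0.6075 ≈ 27.98.

Δx_2 = 27.98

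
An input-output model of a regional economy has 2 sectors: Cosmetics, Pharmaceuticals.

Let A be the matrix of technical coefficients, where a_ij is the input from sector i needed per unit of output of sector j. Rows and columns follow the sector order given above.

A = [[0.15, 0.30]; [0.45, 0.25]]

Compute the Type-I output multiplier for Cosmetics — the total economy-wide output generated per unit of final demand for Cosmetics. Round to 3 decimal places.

I − A =
  [   0.85    -0.30]
  [  -0.45     0.75]
det(I−A) = (0.85)(0.75) − (-0.30)(-0.45) = 0.5025
adj(I−A) = [[0.75, 0.30], [0.45, 0.85]]
(I − A)⁻¹ = adj(I−A) / det(I−A) ≈
  [   1.4925     0.5970]
  [   0.8955     1.6915]
The output multiplier for sector j is the column-j sum of the Leontief inverse (I − A)⁻¹ = adj(I−A) / det(I−A).
Column 1 of adj(I−A): (0.75, 0.45); det(I−A) = 0.5025.
m_1 = (0.75 + 0.45) / 0.5025 = 1.20 / 0.5025 ≈ 2.388.

m_1 = 2.388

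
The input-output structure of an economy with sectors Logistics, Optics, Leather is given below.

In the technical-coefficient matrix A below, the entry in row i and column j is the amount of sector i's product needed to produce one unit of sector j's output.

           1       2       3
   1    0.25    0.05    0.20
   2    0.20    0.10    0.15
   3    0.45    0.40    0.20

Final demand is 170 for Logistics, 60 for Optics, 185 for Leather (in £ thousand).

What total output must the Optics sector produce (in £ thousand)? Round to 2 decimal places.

x_2 = 252.15

I − A =
  [   0.75    -0.05    -0.20]
  [  -0.20     0.90    -0.15]
  [  -0.45    -0.40     0.80]
Cofactors of I−A, C_ij = (−1)^(i+j)·(minor ij) (rows/columns in the sector order above):
  C_11 = (0.90)(0.80) − (-0.15)(-0.40) = 0.6600
  C_12 = −[(-0.20)(0.80) − (-0.15)(-0.45)] = 0.2275
  C_13 = (-0.20)(-0.40) − (0.90)(-0.45) = 0.4850
  C_21 = −[(-0.05)(0.80) − (-0.20)(-0.40)] = 0.1200
  C_22 = (0.75)(0.80) − (-0.20)(-0.45) = 0.5100
  C_23 = −[(0.75)(-0.40) − (-0.05)(-0.45)] = 0.3225
  C_31 = (-0.05)(-0.15) − (-0.20)(0.90) = 0.1875
  C_32 = −[(0.75)(-0.15) − (-0.20)(-0.20)] = 0.1525
  C_33 = (0.75)(0.90) − (-0.05)(-0.20) = 0.6650
det(I−A) = Σ_j (I−A)_1j·C_1j = (0.75)(0.6600) + (-0.05)(0.2275) + (-0.20)(0.4850) = 0.386625
adj(I−A) = Cᵀ =
  [ 0.6600   0.1200   0.1875]
  [ 0.2275   0.5100   0.1525]
  [ 0.4850   0.3225   0.6650]
(I − A)⁻¹ = adj(I−A) / det(I−A) ≈
  [   1.7071     0.3104     0.4850]
  [   0.5884     1.3191     0.3944]
  [   1.2544     0.8341     1.7200]
x = (I − A)⁻¹ d = adj(I−A)·d / det(I−A), with det(I−A) = 0.386625:
  x_1 = (0.6600·170 + 0.1200·60 + 0.1875·185) / 0.386625 = 154.0875 / 0.386625 ≈ 398.55
  x_2 = (0.2275·170 + 0.5100·60 + 0.1525·185) / 0.386625 = 97.4875 / 0.386625 ≈ 252.15
  x_3 = (0.4850·170 + 0.3225·60 + 0.6650·185) / 0.386625 = 224.825 / 0.386625 ≈ 581.51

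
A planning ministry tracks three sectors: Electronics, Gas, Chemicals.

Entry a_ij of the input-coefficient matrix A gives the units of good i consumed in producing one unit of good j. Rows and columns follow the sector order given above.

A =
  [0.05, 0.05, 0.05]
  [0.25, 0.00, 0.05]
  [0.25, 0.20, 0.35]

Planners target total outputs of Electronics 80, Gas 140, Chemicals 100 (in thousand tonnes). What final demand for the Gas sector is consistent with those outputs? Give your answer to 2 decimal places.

d_2 = 115.00

I − A =
  [   0.95    -0.05    -0.05]
  [  -0.25     1.00    -0.05]
  [  -0.25    -0.20     0.65]
d = (I − A) x:
  d_1 = (+0.95)·80 + (-0.05)·140 + (-0.05)·100 = 64.00
  d_2 = (-0.25)·80 + (+1.00)·140 + (-0.05)·100 = 115.00
  d_3 = (-0.25)·80 + (-0.20)·140 + (+0.65)·100 = 17.00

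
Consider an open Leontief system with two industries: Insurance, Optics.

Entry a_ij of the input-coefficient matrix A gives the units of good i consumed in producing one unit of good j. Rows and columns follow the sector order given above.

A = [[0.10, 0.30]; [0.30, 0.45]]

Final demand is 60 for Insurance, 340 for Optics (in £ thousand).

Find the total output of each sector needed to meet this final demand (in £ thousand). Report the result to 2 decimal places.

x_I = 333.33, x_O = 800.00

I − A =
  [   0.90    -0.30]
  [  -0.30     0.55]
det(I−A) = (0.90)(0.55) − (-0.30)(-0.30) = 0.4050
adj(I−A) = [[0.55, 0.30], [0.30, 0.90]]
(I − A)⁻¹ = adj(I−A) / det(I−A) ≈
  [   1.3580     0.7407]
  [   0.7407     2.2222]
x = (I − A)⁻¹ d = adj(I−A)·d / det(I−A), with det(I−A) = 0.4050:
  x_I = (0.55·60 + 0.30·340) / 0.4050 = 135.00 / 0.4050 ≈ 333.33
  x_O = (0.30·60 + 0.90·340) / 0.4050 = 324.00 / 0.4050 = 800.00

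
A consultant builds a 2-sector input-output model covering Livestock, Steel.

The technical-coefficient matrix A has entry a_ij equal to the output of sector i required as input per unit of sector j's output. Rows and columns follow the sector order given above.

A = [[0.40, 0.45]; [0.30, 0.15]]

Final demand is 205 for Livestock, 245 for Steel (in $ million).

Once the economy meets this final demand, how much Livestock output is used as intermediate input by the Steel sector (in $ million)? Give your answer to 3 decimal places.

I − A =
  [   0.60    -0.45]
  [  -0.30     0.85]
det(I−A) = (0.60)(0.85) − (-0.45)(-0.30) = 0.3750
adj(I−A) = [[0.85, 0.45], [0.30, 0.60]]
(I − A)⁻¹ = adj(I−A) / det(I−A) ≈
  [   2.2667     1.2000]
  [   0.8000     1.6000]
First solve x = (I − A)⁻¹ d = adj(I−A)·d / det(I−A); in particular x_S = (0.30·205 + 0.60·245) / 0.3750 = 208.50 / 0.3750 = 556.00000.
Intermediate flow from L to S: z_LS = a_LS · x_S = 0.45 × 208.50 / 0.3750 = 93.825 / 0.3750 = 250.200.

z_LS = 250.200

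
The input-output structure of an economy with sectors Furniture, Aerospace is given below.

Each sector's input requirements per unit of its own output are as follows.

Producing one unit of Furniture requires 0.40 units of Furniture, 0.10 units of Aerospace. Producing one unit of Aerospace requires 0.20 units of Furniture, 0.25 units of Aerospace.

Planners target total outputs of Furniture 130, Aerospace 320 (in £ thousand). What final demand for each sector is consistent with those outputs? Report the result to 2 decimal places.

I − A =
  [   0.60    -0.20]
  [  -0.10     0.75]
d = (I − A) x:
  d_F = (+0.60)·130 + (-0.20)·320 = 14.00
  d_A = (-0.10)·130 + (+0.75)·320 = 227.00

d_F = 14.00, d_A = 227.00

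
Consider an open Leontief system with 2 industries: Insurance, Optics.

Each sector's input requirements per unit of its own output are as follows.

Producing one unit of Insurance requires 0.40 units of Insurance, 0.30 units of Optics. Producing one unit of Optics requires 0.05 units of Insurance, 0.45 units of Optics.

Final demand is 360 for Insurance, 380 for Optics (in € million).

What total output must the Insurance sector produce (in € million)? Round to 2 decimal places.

I − A =
  [   0.60    -0.05]
  [  -0.30     0.55]
det(I−A) = (0.60)(0.55) − (-0.05)(-0.30) = 0.3150
adj(I−A) = [[0.55, 0.05], [0.30, 0.60]]
(I − A)⁻¹ = adj(I−A) / det(I−A) ≈
  [   1.7460     0.1587]
  [   0.9524     1.9048]
x = (I − A)⁻¹ d = adj(I−A)·d / det(I−A), with det(I−A) = 0.3150:
  x_1 = (0.55·360 + 0.05·380) / 0.3150 = 217.00 / 0.3150 ≈ 688.89
  x_2 = (0.30·360 + 0.60·380) / 0.3150 = 336.00 / 0.3150 ≈ 1066.67

x_1 = 688.89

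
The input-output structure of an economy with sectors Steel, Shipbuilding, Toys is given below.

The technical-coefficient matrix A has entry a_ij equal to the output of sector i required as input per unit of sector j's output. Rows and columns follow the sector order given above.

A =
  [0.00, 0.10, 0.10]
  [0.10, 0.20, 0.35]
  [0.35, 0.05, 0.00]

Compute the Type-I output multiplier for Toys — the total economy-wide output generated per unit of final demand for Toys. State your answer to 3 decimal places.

I − A =
  [   1.00    -0.10    -0.10]
  [  -0.10     0.80    -0.35]
  [  -0.35    -0.05     1.00]
Cofactors of I−A, C_ij = (−1)^(i+j)·(minor ij) (rows/columns in the sector order above):
  C_11 = (0.80)(1.00) − (-0.35)(-0.05) = 0.7825
  C_12 = −[(-0.10)(1.00) − (-0.35)(-0.35)] = 0.2225
  C_13 = (-0.10)(-0.05) − (0.80)(-0.35) = 0.2850
  C_21 = −[(-0.10)(1.00) − (-0.10)(-0.05)] = 0.1050
  C_22 = (1.00)(1.00) − (-0.10)(-0.35) = 0.9650
  C_23 = −[(1.00)(-0.05) − (-0.10)(-0.35)] = 0.0850
  C_31 = (-0.10)(-0.35) − (-0.10)(0.80) = 0.1150
  C_32 = −[(1.00)(-0.35) − (-0.10)(-0.10)] = 0.3600
  C_33 = (1.00)(0.80) − (-0.10)(-0.10) = 0.7900
det(I−A) = Σ_j (I−A)_1j·C_1j = (1.00)(0.7825) + (-0.10)(0.2225) + (-0.10)(0.2850) = 0.73175
adj(I−A) = Cᵀ =
  [ 0.7825   0.1050   0.1150]
  [ 0.2225   0.9650   0.3600]
  [ 0.2850   0.0850   0.7900]
(I − A)⁻¹ = adj(I−A) / det(I−A) ≈
  [   1.0694     0.1435     0.1572]
  [   0.3041     1.3188     0.4920]
  [   0.3895     0.1162     1.0796]
The output multiplier for sector j is the column-j sum of the Leontief inverse (I − A)⁻¹ = adj(I−A) / det(I−A).
Column 3 of adj(I−A): (0.1150, 0.3600, 0.7900); det(I−A) = 0.73175.
m_3 = (0.1150 + 0.3600 + 0.7900) / 0.73175 = 1.265 / 0.73175 ≈ 1.729.

m_3 = 1.729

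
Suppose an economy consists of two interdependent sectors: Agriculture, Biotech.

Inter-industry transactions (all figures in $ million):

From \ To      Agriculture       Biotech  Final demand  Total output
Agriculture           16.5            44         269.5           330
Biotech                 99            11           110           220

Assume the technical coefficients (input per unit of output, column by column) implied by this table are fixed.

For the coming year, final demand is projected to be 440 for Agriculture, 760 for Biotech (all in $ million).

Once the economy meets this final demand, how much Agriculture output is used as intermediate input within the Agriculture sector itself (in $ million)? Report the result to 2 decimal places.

Technical coefficients a_ij = z_ij / X_j:
  a_11 = 16.5/330 = 0.05, a_21 = 99/330 = 0.30
  a_12 = 44/220 = 0.20, a_22 = 11/220 = 0.05
I − A =
  [   0.95    -0.20]
  [  -0.30     0.95]
det(I−A) = (0.95)(0.95) − (-0.20)(-0.30) = 0.8425
adj(I−A) = [[0.95, 0.20], [0.30, 0.95]]
(I − A)⁻¹ = adj(I−A) / det(I−A) ≈
  [   1.1276     0.2374]
  [   0.3561     1.1276]
First solve x = (I − A)⁻¹ d = adj(I−A)·d / det(I−A); in particular x_1 = (0.95·440 + 0.20·760) / 0.8425 = 570.00 / 0.8425 ≈ 676.5579.
Intermediate flow from 1 to 1: z_11 = a_11 · x_1 = 0.05 × 570.00 / 0.8425 = 28.50 / 0.8425 ≈ 33.83.

z_11 = 33.83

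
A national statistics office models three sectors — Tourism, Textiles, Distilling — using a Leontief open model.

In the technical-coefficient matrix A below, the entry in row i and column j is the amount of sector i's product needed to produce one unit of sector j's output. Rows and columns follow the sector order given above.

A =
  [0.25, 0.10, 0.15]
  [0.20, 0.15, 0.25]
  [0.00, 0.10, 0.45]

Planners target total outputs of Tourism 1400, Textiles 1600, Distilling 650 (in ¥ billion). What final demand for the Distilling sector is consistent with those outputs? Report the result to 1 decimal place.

I − A =
  [   0.75    -0.10    -0.15]
  [  -0.20     0.85    -0.25]
  [   0.00    -0.10     0.55]
d = (I − A) x:
  d_1 = (+0.75)·1400 + (-0.10)·1600 + (-0.15)·650 = 792.5
  d_2 = (-0.20)·1400 + (+0.85)·1600 + (-0.25)·650 = 917.5
  d_3 = (+0.00)·1400 + (-0.10)·1600 + (+0.55)·650 = 197.5

d_3 = 197.5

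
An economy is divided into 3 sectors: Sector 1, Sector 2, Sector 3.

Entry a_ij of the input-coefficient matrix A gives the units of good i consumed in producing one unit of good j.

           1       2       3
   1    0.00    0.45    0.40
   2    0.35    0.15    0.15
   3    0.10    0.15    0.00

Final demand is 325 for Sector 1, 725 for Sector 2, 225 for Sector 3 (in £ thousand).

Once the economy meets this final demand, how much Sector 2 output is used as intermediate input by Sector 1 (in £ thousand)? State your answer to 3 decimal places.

z_21 = 420.273

I − A =
  [   1.00    -0.45    -0.40]
  [  -0.35     0.85    -0.15]
  [  -0.10    -0.15     1.00]
Cofactors of I−A, C_ij = (−1)^(i+j)·(minor ij) (rows/columns in the sector order above):
  C_11 = (0.85)(1.00) − (-0.15)(-0.15) = 0.8275
  C_12 = −[(-0.35)(1.00) − (-0.15)(-0.10)] = 0.3650
  C_13 = (-0.35)(-0.15) − (0.85)(-0.10) = 0.1375
  C_21 = −[(-0.45)(1.00) − (-0.40)(-0.15)] = 0.5100
  C_22 = (1.00)(1.00) − (-0.40)(-0.10) = 0.9600
  C_23 = −[(1.00)(-0.15) − (-0.45)(-0.10)] = 0.1950
  C_31 = (-0.45)(-0.15) − (-0.40)(0.85) = 0.4075
  C_32 = −[(1.00)(-0.15) − (-0.40)(-0.35)] = 0.2900
  C_33 = (1.00)(0.85) − (-0.45)(-0.35) = 0.6925
det(I−A) = Σ_j (I−A)_1j·C_1j = (1.00)(0.8275) + (-0.45)(0.3650) + (-0.40)(0.1375) = 0.60825
adj(I−A) = Cᵀ =
  [ 0.8275   0.5100   0.4075]
  [ 0.3650   0.9600   0.2900]
  [ 0.1375   0.1950   0.6925]
(I − A)⁻¹ = adj(I−A) / det(I−A) ≈
  [   1.3605     0.8385     0.6700]
  [   0.6001     1.5783     0.4768]
  [   0.2261     0.3206     1.1385]
First solve x = (I − A)⁻¹ d = adj(I−A)·d / det(I−A); in particular x_1 = (0.8275·325 + 0.5100·725 + 0.4075·225) / 0.60825 = 730.375 / 0.60825 ≈ 1200.78093.
Intermediate flow from 2 to 1: z_21 = a_21 · x_1 = 0.35 × 730.375 / 0.60825 = 255.63125 / 0.60825 ≈ 420.273.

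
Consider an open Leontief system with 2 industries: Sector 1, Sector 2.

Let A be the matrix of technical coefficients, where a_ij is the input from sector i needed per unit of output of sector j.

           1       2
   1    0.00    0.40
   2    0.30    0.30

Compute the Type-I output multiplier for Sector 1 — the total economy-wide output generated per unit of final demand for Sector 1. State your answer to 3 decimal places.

I − A =
  [   1.00    -0.40]
  [  -0.30     0.70]
det(I−A) = (1.00)(0.70) − (-0.40)(-0.30) = 0.5800
adj(I−A) = [[0.70, 0.40], [0.30, 1.00]]
(I − A)⁻¹ = adj(I−A) / det(I−A) ≈
  [   1.2069     0.6897]
  [   0.5172     1.7241]
The output multiplier for sector j is the column-j sum of the Leontief inverse (I − A)⁻¹ = adj(I−A) / det(I−A).
Column 1 of adj(I−A): (0.70, 0.30); det(I−A) = 0.5800.
m_1 = (0.70 + 0.30) / 0.5800 = 1.00 / 0.5800 ≈ 1.724.

m_1 = 1.724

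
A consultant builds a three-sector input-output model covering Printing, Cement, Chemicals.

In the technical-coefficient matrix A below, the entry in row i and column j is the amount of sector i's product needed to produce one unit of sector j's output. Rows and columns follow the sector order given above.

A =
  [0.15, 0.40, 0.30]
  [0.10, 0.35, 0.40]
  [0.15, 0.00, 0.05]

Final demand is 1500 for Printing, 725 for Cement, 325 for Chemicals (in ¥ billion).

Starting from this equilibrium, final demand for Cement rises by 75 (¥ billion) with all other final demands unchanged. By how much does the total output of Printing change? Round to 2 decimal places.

Δx_1 = 65.72

I − A =
  [   0.85    -0.40    -0.30]
  [  -0.10     0.65    -0.40]
  [  -0.15     0.00     0.95]
Cofactors of I−A, C_ij = (−1)^(i+j)·(minor ij) (rows/columns in the sector order above):
  C_11 = (0.65)(0.95) − (-0.40)(0.00) = 0.6175
  C_12 = −[(-0.10)(0.95) − (-0.40)(-0.15)] = 0.1550
  C_13 = (-0.10)(0.00) − (0.65)(-0.15) = 0.0975
  C_21 = −[(-0.40)(0.95) − (-0.30)(0.00)] = 0.3800
  C_22 = (0.85)(0.95) − (-0.30)(-0.15) = 0.7625
  C_23 = −[(0.85)(0.00) − (-0.40)(-0.15)] = 0.0600
  C_31 = (-0.40)(-0.40) − (-0.30)(0.65) = 0.3550
  C_32 = −[(0.85)(-0.40) − (-0.30)(-0.10)] = 0.3700
  C_33 = (0.85)(0.65) − (-0.40)(-0.10) = 0.5125
det(I−A) = Σ_j (I−A)_1j·C_1j = (0.85)(0.6175) + (-0.40)(0.1550) + (-0.30)(0.0975) = 0.433625
adj(I−A) = Cᵀ =
  [ 0.6175   0.3800   0.3550]
  [ 0.1550   0.7625   0.3700]
  [ 0.0975   0.0600   0.5125]
(I − A)⁻¹ = adj(I−A) / det(I−A) ≈
  [   1.4240     0.8763     0.8187]
  [   0.3575     1.7584     0.8533]
  [   0.2248     0.1384     1.1819]
Δx = (I − A)⁻¹ Δd with Δd having +75 in the Cement component and 0 elsewhere.
So Δx_1 = L_12 · (+75), where L_12 = adj(I−A)_12 / det(I−A) = 0.3800 / 0.433625.
Δx_1 = 0.3800 × (+75) / 0.433625 = 28.50 / 0.433625 ≈ 65.72.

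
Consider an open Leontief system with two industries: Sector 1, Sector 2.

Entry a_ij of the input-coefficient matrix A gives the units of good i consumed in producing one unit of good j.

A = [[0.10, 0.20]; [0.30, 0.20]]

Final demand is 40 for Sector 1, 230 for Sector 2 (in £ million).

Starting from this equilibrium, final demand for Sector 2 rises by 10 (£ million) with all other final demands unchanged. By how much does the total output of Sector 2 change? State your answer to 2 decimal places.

I − A =
  [   0.90    -0.20]
  [  -0.30     0.80]
det(I−A) = (0.90)(0.80) − (-0.20)(-0.30) = 0.6600
adj(I−A) = [[0.80, 0.20], [0.30, 0.90]]
(I − A)⁻¹ = adj(I−A) / det(I−A) ≈
  [   1.2121     0.3030]
  [   0.4545     1.3636]
Δx = (I − A)⁻¹ Δd with Δd having +10 in the Sector 2 component and 0 elsewhere.
So Δx_2 = L_22 · (+10), where L_22 = adj(I−A)_22 / det(I−A) = 0.90 / 0.6600.
Δx_2 = 0.90 × (+10) / 0.6600 = 9.00 / 0.6600 ≈ 13.64.

Δx_2 = 13.64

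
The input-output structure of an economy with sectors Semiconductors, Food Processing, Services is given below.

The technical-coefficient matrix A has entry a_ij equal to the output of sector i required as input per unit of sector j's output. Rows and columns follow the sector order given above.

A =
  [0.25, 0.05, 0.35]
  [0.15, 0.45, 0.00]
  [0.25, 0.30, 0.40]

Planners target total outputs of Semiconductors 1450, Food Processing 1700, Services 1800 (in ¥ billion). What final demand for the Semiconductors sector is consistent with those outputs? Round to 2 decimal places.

I − A =
  [   0.75    -0.05    -0.35]
  [  -0.15     0.55     0.00]
  [  -0.25    -0.30     0.60]
d = (I − A) x:
  d_1 = (+0.75)·1450 + (-0.05)·1700 + (-0.35)·1800 = 372.50
  d_2 = (-0.15)·1450 + (+0.55)·1700 + (+0.00)·1800 = 717.50
  d_3 = (-0.25)·1450 + (-0.30)·1700 + (+0.60)·1800 = 207.50

d_1 = 372.50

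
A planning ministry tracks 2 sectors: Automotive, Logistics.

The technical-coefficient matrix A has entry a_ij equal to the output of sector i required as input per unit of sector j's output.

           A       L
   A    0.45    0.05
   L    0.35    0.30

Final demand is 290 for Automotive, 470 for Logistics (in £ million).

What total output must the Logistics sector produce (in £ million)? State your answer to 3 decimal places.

I − A =
  [   0.55    -0.05]
  [  -0.35     0.70]
det(I−A) = (0.55)(0.70) − (-0.05)(-0.35) = 0.3675
adj(I−A) = [[0.70, 0.05], [0.35, 0.55]]
(I − A)⁻¹ = adj(I−A) / det(I−A) ≈
  [   1.9048     0.1361]
  [   0.9524     1.4966]
x = (I − A)⁻¹ d = adj(I−A)·d / det(I−A), with det(I−A) = 0.3675:
  x_A = (0.70·290 + 0.05·470) / 0.3675 = 226.50 / 0.3675 ≈ 616.327
  x_L = (0.35·290 + 0.55·470) / 0.3675 = 360.00 / 0.3675 ≈ 979.592

x_L = 979.592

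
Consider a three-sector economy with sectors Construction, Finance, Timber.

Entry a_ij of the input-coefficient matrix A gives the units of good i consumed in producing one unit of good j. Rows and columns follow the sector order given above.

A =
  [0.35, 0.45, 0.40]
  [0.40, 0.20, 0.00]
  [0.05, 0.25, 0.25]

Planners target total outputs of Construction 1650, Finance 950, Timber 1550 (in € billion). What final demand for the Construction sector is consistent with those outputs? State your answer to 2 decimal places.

d_C = 25.00

I − A =
  [   0.65    -0.45    -0.40]
  [  -0.40     0.80     0.00]
  [  -0.05    -0.25     0.75]
d = (I − A) x:
  d_C = (+0.65)·1650 + (-0.45)·950 + (-0.40)·1550 = 25.00
  d_F = (-0.40)·1650 + (+0.80)·950 + (+0.00)·1550 = 100.00
  d_T = (-0.05)·1650 + (-0.25)·950 + (+0.75)·1550 = 842.50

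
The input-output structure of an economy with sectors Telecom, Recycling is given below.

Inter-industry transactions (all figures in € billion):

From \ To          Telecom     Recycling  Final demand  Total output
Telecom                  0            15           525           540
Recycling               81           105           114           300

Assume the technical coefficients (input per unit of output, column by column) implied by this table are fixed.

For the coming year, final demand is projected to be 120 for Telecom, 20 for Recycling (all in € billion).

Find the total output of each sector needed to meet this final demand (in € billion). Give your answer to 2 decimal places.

x_T = 122.96, x_R = 59.14

Technical coefficients a_ij = z_ij / X_j:
  a_TT = 0/540 = 0.00, a_RT = 81/540 = 0.15
  a_TR = 15/300 = 0.05, a_RR = 105/300 = 0.35
I − A =
  [   1.00    -0.05]
  [  -0.15     0.65]
det(I−A) = (1.00)(0.65) − (-0.05)(-0.15) = 0.6425
adj(I−A) = [[0.65, 0.05], [0.15, 1.00]]
(I − A)⁻¹ = adj(I−A) / det(I−A) ≈
  [   1.0117     0.0778]
  [   0.2335     1.5564]
x = (I − A)⁻¹ d = adj(I−A)·d / det(I−A), with det(I−A) = 0.6425:
  x_T = (0.65·120 + 0.05·20) / 0.6425 = 79.00 / 0.6425 ≈ 122.96
  x_R = (0.15·120 + 1.00·20) / 0.6425 = 38.00 / 0.6425 ≈ 59.14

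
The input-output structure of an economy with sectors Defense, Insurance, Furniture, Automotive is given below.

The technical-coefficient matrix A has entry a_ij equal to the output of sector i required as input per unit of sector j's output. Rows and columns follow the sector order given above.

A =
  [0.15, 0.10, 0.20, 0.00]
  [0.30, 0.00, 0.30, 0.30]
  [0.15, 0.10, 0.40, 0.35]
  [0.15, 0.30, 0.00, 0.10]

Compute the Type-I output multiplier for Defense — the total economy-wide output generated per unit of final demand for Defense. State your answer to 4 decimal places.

m_1 = 3.6464

I − A =
  [   0.85    -0.10    -0.20     0.00]
  [  -0.30     1.00    -0.30    -0.30]
  [  -0.15    -0.10     0.60    -0.35]
  [  -0.15    -0.30     0.00     0.90]
Compute the cofactors C_ij = (−1)^(i+j)·(3×3 minor ij) of I−A; the adjugate is their transpose:
adj(I−A) = Cᵀ =
  [ 0.42750   0.09300   0.18900   0.10450]
  [ 0.24525   0.42150   0.29250   0.25425]
  [ 0.23700   0.18450   0.65700   0.31700]
  [ 0.15300   0.15600   0.12900   0.42600]
det(I−A) = Σ_j (I−A)_1j·C_1j = (0.85)(0.42750) + (-0.10)(0.24525) + (-0.20)(0.23700) + (0.00)(0.15300) = 0.29145
(I − A)⁻¹ = adj(I−A) / det(I−A) ≈
  [   1.46680     0.31909     0.64848     0.35855]
  [   0.84148     1.44622     1.00360     0.87236]
  [   0.81318     0.63304     2.25425     1.08767]
  [   0.52496     0.53525     0.44261     1.46166]
The output multiplier for sector j is the column-j sum of the Leontief inverse (I − A)⁻¹ = adj(I−A) / det(I−A).
Column 1 of adj(I−A): (0.42750, 0.24525, 0.23700, 0.15300); det(I−A) = 0.29145.
m_1 = (0.42750 + 0.24525 + 0.23700 + 0.15300) / 0.29145 = 1.06275 / 0.29145 ≈ 3.6464.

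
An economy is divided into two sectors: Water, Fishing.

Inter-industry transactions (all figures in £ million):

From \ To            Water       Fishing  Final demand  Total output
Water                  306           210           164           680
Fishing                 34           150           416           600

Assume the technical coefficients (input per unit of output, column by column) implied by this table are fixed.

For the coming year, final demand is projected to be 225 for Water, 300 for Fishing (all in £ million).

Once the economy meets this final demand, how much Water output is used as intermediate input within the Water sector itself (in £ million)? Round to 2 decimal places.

z_WW = 311.87

Technical coefficients a_ij = z_ij / X_j:
  a_WW = 306/680 = 0.45, a_FW = 34/680 = 0.05
  a_WF = 210/600 = 0.35, a_FF = 150/600 = 0.25
I − A =
  [   0.55    -0.35]
  [  -0.05     0.75]
det(I−A) = (0.55)(0.75) − (-0.35)(-0.05) = 0.3950
adj(I−A) = [[0.75, 0.35], [0.05, 0.55]]
(I − A)⁻¹ = adj(I−A) / det(I−A) ≈
  [   1.8987     0.8861]
  [   0.1266     1.3924]
First solve x = (I − A)⁻¹ d = adj(I−A)·d / det(I−A); in particular x_W = (0.75·225 + 0.35·300) / 0.3950 = 273.75 / 0.3950 ≈ 693.0380.
Intermediate flow from W to W: z_WW = a_WW · x_W = 0.45 × 273.75 / 0.3950 = 123.1875 / 0.3950 ≈ 311.87.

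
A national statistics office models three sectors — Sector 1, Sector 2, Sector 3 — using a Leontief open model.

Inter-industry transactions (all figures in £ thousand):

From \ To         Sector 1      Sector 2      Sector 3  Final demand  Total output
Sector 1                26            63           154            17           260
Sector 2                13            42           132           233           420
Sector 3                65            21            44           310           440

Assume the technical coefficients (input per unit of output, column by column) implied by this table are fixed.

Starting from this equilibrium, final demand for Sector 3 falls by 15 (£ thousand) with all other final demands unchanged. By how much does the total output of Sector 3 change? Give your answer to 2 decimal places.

Δx_3 = -19.48

Technical coefficients a_ij = z_ij / X_j:
  a_11 = 26/260 = 0.10, a_21 = 13/260 = 0.05, a_31 = 65/260 = 0.25
  a_12 = 63/420 = 0.15, a_22 = 42/420 = 0.10, a_32 = 21/420 = 0.05
  a_13 = 154/440 = 0.35, a_23 = 132/440 = 0.30, a_33 = 44/440 = 0.10
I − A =
  [   0.90    -0.15    -0.35]
  [  -0.05     0.90    -0.30]
  [  -0.25    -0.05     0.90]
Cofactors of I−A, C_ij = (−1)^(i+j)·(minor ij) (rows/columns in the sector order above):
  C_11 = (0.90)(0.90) − (-0.30)(-0.05) = 0.7950
  C_12 = −[(-0.05)(0.90) − (-0.30)(-0.25)] = 0.1200
  C_13 = (-0.05)(-0.05) − (0.90)(-0.25) = 0.2275
  C_21 = −[(-0.15)(0.90) − (-0.35)(-0.05)] = 0.1525
  C_22 = (0.90)(0.90) − (-0.35)(-0.25) = 0.7225
  C_23 = −[(0.90)(-0.05) − (-0.15)(-0.25)] = 0.0825
  C_31 = (-0.15)(-0.30) − (-0.35)(0.90) = 0.3600
  C_32 = −[(0.90)(-0.30) − (-0.35)(-0.05)] = 0.2875
  C_33 = (0.90)(0.90) − (-0.15)(-0.05) = 0.8025
det(I−A) = Σ_j (I−A)_1j·C_1j = (0.90)(0.7950) + (-0.15)(0.1200) + (-0.35)(0.2275) = 0.617875
adj(I−A) = Cᵀ =
  [ 0.7950   0.1525   0.3600]
  [ 0.1200   0.7225   0.2875]
  [ 0.2275   0.0825   0.8025]
(I − A)⁻¹ = adj(I−A) / det(I−A) ≈
  [   1.2867     0.2468     0.5826]
  [   0.1942     1.1693     0.4653]
  [   0.3682     0.1335     1.2988]
Δx = (I − A)⁻¹ Δd with Δd having -15 in the Sector 3 component and 0 elsewhere.
So Δx_3 = L_33 · (-15), where L_33 = adj(I−A)_33 / det(I−A) = 0.8025 / 0.617875.
Δx_3 = 0.8025 × (-15) / 0.617875 = -12.0375 / 0.617875 ≈ -19.48.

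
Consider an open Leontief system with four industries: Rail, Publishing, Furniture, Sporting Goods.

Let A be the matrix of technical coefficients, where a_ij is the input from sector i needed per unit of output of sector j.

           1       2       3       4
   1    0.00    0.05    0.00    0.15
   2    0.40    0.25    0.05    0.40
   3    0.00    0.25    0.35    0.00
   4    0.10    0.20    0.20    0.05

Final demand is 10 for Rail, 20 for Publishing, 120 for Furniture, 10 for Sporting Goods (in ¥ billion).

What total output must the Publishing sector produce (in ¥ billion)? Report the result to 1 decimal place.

x_2 = 99.3

I − A =
  [   1.00    -0.05     0.00    -0.15]
  [  -0.40     0.75    -0.05    -0.40]
  [   0.00    -0.25     0.65     0.00]
  [  -0.10    -0.20    -0.20     0.95]
Compute the cofactors C_ij = (−1)^(i+j)·(3×3 minor ij) of I−A; the adjugate is their transpose:
adj(I−A) = Cᵀ =
  [ 0.379250   0.057875   0.030375   0.084250]
  [ 0.273000   0.607750   0.138750   0.299000]
  [ 0.105000   0.233750   0.588250   0.115000]
  [ 0.119500   0.183250   0.156250   0.462000]
det(I−A) = Σ_j (I−A)_1j·C_1j = (1.00)(0.379250) + (-0.05)(0.273000) + (0.00)(0.105000) + (-0.15)(0.119500) = 0.347675
(I − A)⁻¹ = adj(I−A) / det(I−A) ≈
  [   1.0908     0.1665     0.0874     0.2423]
  [   0.7852     1.7480     0.3991     0.8600]
  [   0.3020     0.6723     1.6920     0.3308]
  [   0.3437     0.5271     0.4494     1.3288]
x = (I − A)⁻¹ d = adj(I−A)·d / det(I−A), with det(I−A) = 0.347675:
  x_1 = (0.379250·10 + 0.057875·20 + 0.030375·120 + 0.084250·10) / 0.347675 = 9.4375 / 0.347675 ≈ 27.1
  x_2 = (0.273000·10 + 0.607750·20 + 0.138750·120 + 0.299000·10) / 0.347675 = 34.525 / 0.347675 ≈ 99.3
  x_3 = (0.105000·10 + 0.233750·20 + 0.588250·120 + 0.115000·10) / 0.347675 = 77.465 / 0.347675 ≈ 222.8
  x_4 = (0.119500·10 + 0.183250·20 + 0.156250·120 + 0.462000·10) / 0.347675 = 28.23 / 0.347675 ≈ 81.2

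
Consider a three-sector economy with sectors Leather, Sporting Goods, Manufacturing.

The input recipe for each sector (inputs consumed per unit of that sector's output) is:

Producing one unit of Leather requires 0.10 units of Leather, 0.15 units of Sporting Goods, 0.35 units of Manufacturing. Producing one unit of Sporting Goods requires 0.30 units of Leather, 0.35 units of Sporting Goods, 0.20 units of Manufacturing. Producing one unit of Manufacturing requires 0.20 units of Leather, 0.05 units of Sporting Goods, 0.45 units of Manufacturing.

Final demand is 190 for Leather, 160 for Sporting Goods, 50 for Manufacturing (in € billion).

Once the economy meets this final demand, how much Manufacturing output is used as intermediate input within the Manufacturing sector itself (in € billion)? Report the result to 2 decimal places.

z_33 = 236.48

I − A =
  [   0.90    -0.30    -0.20]
  [  -0.15     0.65    -0.05]
  [  -0.35    -0.20     0.55]
Cofactors of I−A, C_ij = (−1)^(i+j)·(minor ij) (rows/columns in the sector order above):
  C_11 = (0.65)(0.55) − (-0.05)(-0.20) = 0.3475
  C_12 = −[(-0.15)(0.55) − (-0.05)(-0.35)] = 0.1000
  C_13 = (-0.15)(-0.20) − (0.65)(-0.35) = 0.2575
  C_21 = −[(-0.30)(0.55) − (-0.20)(-0.20)] = 0.2050
  C_22 = (0.90)(0.55) − (-0.20)(-0.35) = 0.4250
  C_23 = −[(0.90)(-0.20) − (-0.30)(-0.35)] = 0.2850
  C_31 = (-0.30)(-0.05) − (-0.20)(0.65) = 0.1450
  C_32 = −[(0.90)(-0.05) − (-0.20)(-0.15)] = 0.0750
  C_33 = (0.90)(0.65) − (-0.30)(-0.15) = 0.5400
det(I−A) = Σ_j (I−A)_1j·C_1j = (0.90)(0.3475) + (-0.30)(0.1000) + (-0.20)(0.2575) = 0.23125
adj(I−A) = Cᵀ =
  [ 0.3475   0.2050   0.1450]
  [ 0.1000   0.4250   0.0750]
  [ 0.2575   0.2850   0.5400]
(I − A)⁻¹ = adj(I−A) / det(I−A) ≈
  [   1.5027     0.8865     0.6270]
  [   0.4324     1.8378     0.3243]
  [   1.1135     1.2324     2.3351]
First solve x = (I − A)⁻¹ d = adj(I−A)·d / det(I−A); in particular x_3 = (0.2575·190 + 0.2850·160 + 0.5400·50) / 0.23125 = 121.525 / 0.23125 ≈ 525.5135.
Intermediate flow from 3 to 3: z_33 = a_33 · x_3 = 0.45 × 121.525 / 0.23125 = 54.68625 / 0.23125 ≈ 236.48.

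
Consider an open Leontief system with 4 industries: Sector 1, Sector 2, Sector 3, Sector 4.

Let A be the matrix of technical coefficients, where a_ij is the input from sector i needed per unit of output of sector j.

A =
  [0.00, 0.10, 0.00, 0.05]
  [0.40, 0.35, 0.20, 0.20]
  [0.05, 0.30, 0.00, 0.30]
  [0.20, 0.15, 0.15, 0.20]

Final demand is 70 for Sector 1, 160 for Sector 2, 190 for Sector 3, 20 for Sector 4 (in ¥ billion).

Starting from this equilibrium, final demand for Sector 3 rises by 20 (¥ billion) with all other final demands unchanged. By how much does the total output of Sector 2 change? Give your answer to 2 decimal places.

Δx_2 = 10.97

I − A =
  [   1.00    -0.10     0.00    -0.05]
  [  -0.40     0.65    -0.20    -0.20]
  [  -0.05    -0.30     1.00    -0.30]
  [  -0.20    -0.15    -0.15     0.80]
Compute the cofactors C_ij = (−1)^(i+j)·(3×3 minor ij) of I−A; the adjugate is their transpose:
adj(I−A) = Cᵀ =
  [ 0.394750   0.085250   0.025375   0.055500]
  [ 0.363500   0.744625   0.191000   0.280500]
  [ 0.189500   0.292375   0.444500   0.251625]
  [ 0.202375   0.215750   0.125500   0.549000]
det(I−A) = Σ_j (I−A)_1j·C_1j = (1.00)(0.394750) + (-0.10)(0.363500) + (0.00)(0.189500) + (-0.05)(0.202375) = 0.34828125
(I − A)⁻¹ = adj(I−A) / det(I−A) ≈
  [   1.1334     0.2448     0.0729     0.1594]
  [   1.0437     2.1380     0.5484     0.8054]
  [   0.5441     0.8395     1.2763     0.7225]
  [   0.5811     0.6195     0.3603     1.5763]
Δx = (I − A)⁻¹ Δd with Δd having +20 in the Sector 3 component and 0 elsewhere.
So Δx_2 = L_23 · (+20), where L_23 = adj(I−A)_23 / det(I−A) = 0.191000 / 0.34828125.
Δx_2 = 0.191000 × (+20) / 0.34828125 = 3.82 / 0.34828125 ≈ 10.97.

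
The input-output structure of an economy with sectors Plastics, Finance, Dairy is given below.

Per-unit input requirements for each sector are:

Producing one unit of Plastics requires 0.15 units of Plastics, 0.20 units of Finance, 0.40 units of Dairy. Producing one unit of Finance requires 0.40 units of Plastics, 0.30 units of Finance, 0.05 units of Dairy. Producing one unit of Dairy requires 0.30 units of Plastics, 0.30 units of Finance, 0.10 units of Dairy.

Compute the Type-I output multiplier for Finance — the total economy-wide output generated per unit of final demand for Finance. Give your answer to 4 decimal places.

I − A =
  [   0.85    -0.40    -0.30]
  [  -0.20     0.70    -0.30]
  [  -0.40    -0.05     0.90]
Cofactors of I−A, C_ij = (−1)^(i+j)·(minor ij) (rows/columns in the sector order above):
  C_11 = (0.70)(0.90) − (-0.30)(-0.05) = 0.6150
  C_12 = −[(-0.20)(0.90) − (-0.30)(-0.40)] = 0.3000
  C_13 = (-0.20)(-0.05) − (0.70)(-0.40) = 0.2900
  C_21 = −[(-0.40)(0.90) − (-0.30)(-0.05)] = 0.3750
  C_22 = (0.85)(0.90) − (-0.30)(-0.40) = 0.6450
  C_23 = −[(0.85)(-0.05) − (-0.40)(-0.40)] = 0.2025
  C_31 = (-0.40)(-0.30) − (-0.30)(0.70) = 0.3300
  C_32 = −[(0.85)(-0.30) − (-0.30)(-0.20)] = 0.3150
  C_33 = (0.85)(0.70) − (-0.40)(-0.20) = 0.5150
det(I−A) = Σ_j (I−A)_1j·C_1j = (0.85)(0.6150) + (-0.40)(0.3000) + (-0.30)(0.2900) = 0.31575
adj(I−A) = Cᵀ =
  [ 0.6150   0.3750   0.3300]
  [ 0.3000   0.6450   0.3150]
  [ 0.2900   0.2025   0.5150]
(I − A)⁻¹ = adj(I−A) / det(I−A) ≈
  [   1.94774     1.18765     1.04513]
  [   0.95012     2.04276     0.99762]
  [   0.91845     0.64133     1.63104]
The output multiplier for sector j is the column-j sum of the Leontief inverse (I − A)⁻¹ = adj(I−A) / det(I−A).
Column 2 of adj(I−A): (0.3750, 0.6450, 0.2025); det(I−A) = 0.31575.
m_2 = (0.3750 + 0.6450 + 0.2025) / 0.31575 = 1.2225 / 0.31575 ≈ 3.8717.

m_2 = 3.8717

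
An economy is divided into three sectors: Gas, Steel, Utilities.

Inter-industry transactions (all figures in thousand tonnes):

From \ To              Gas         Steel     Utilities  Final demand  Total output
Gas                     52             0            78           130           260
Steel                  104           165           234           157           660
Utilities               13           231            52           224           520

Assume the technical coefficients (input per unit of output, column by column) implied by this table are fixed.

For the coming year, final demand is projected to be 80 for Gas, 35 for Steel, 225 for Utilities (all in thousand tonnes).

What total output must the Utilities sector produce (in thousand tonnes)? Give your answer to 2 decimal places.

x_3 = 410.45

Technical coefficients a_ij = z_ij / X_j:
  a_11 = 52/260 = 0.20, a_21 = 104/260 = 0.40, a_31 = 13/260 = 0.05
  a_12 = 0/660 = 0.00, a_22 = 165/660 = 0.25, a_32 = 231/660 = 0.35
  a_13 = 78/520 = 0.15, a_23 = 234/520 = 0.45, a_33 = 52/520 = 0.10
I − A =
  [   0.80     0.00    -0.15]
  [  -0.40     0.75    -0.45]
  [  -0.05    -0.35     0.90]
Cofactors of I−A, C_ij = (−1)^(i+j)·(minor ij) (rows/columns in the sector order above):
  C_11 = (0.75)(0.90) − (-0.45)(-0.35) = 0.5175
  C_12 = −[(-0.40)(0.90) − (-0.45)(-0.05)] = 0.3825
  C_13 = (-0.40)(-0.35) − (0.75)(-0.05) = 0.1775
  C_21 = −[(0.00)(0.90) − (-0.15)(-0.35)] = 0.0525
  C_22 = (0.80)(0.90) − (-0.15)(-0.05) = 0.7125
  C_23 = −[(0.80)(-0.35) − (0.00)(-0.05)] = 0.2800
  C_31 = (0.00)(-0.45) − (-0.15)(0.75) = 0.1125
  C_32 = −[(0.80)(-0.45) − (-0.15)(-0.40)] = 0.4200
  C_33 = (0.80)(0.75) − (0.00)(-0.40) = 0.6000
det(I−A) = Σ_j (I−A)_1j·C_1j = (0.80)(0.5175) + (0.00)(0.3825) + (-0.15)(0.1775) = 0.387375
adj(I−A) = Cᵀ =
  [ 0.5175   0.0525   0.1125]
  [ 0.3825   0.7125   0.4200]
  [ 0.1775   0.2800   0.6000]
(I − A)⁻¹ = adj(I−A) / det(I−A) ≈
  [   1.3359     0.1355     0.2904]
  [   0.9874     1.8393     1.0842]
  [   0.4582     0.7228     1.5489]
x = (I − A)⁻¹ d = adj(I−A)·d / det(I−A), with det(I−A) = 0.387375:
  x_1 = (0.5175·80 + 0.0525·35 + 0.1125·225) / 0.387375 = 68.55 / 0.387375 ≈ 176.96
  x_2 = (0.3825·80 + 0.7125·35 + 0.4200·225) / 0.387375 = 150.0375 / 0.387375 ≈ 387.32
  x_3 = (0.1775·80 + 0.2800·35 + 0.6000·225) / 0.387375 = 159.00 / 0.387375 ≈ 410.45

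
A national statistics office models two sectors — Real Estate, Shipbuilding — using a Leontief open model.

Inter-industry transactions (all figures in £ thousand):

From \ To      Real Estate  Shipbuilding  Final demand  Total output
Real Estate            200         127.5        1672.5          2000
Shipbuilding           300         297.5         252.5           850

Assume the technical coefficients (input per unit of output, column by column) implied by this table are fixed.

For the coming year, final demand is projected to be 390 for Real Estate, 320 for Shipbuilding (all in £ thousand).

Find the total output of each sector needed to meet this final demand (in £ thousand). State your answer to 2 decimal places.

Technical coefficients a_ij = z_ij / X_j:
  a_RR = 200/2000 = 0.10, a_SR = 300/2000 = 0.15
  a_RS = 127.5/850 = 0.15, a_SS = 297.5/850 = 0.35
I − A =
  [   0.90    -0.15]
  [  -0.15     0.65]
det(I−A) = (0.90)(0.65) − (-0.15)(-0.15) = 0.5625
adj(I−A) = [[0.65, 0.15], [0.15, 0.90]]
(I − A)⁻¹ = adj(I−A) / det(I−A) ≈
  [   1.1556     0.2667]
  [   0.2667     1.6000]
x = (I − A)⁻¹ d = adj(I−A)·d / det(I−A), with det(I−A) = 0.5625:
  x_R = (0.65·390 + 0.15·320) / 0.5625 = 301.50 / 0.5625 = 536.00
  x_S = (0.15·390 + 0.90·320) / 0.5625 = 346.50 / 0.5625 = 616.00

x_R = 536.00, x_S = 616.00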